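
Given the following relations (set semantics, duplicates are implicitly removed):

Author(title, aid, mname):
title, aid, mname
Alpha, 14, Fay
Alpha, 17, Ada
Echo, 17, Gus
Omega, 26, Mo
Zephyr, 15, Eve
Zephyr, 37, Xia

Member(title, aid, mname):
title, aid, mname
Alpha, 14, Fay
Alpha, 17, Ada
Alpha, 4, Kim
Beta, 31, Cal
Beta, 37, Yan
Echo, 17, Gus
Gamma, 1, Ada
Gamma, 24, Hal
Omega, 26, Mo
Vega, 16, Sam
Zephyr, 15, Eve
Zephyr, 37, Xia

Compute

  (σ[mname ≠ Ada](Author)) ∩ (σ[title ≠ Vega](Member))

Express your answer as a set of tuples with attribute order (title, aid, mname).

Selection mname ≠ Ada: {(Alpha, 14, Fay), (Echo, 17, Gus), (Omega, 26, Mo), (Zephyr, 15, Eve), (Zephyr, 37, Xia)}
Selection title ≠ Vega: {(Alpha, 14, Fay), (Alpha, 17, Ada), (Alpha, 4, Kim), (Beta, 31, Cal), (Beta, 37, Yan), (Echo, 17, Gus), (Gamma, 1, Ada), (Gamma, 24, Hal), (Omega, 26, Mo), (Zephyr, 15, Eve), (Zephyr, 37, Xia)}
Intersection: {(Alpha, 14, Fay), (Echo, 17, Gus), (Omega, 26, Mo), (Zephyr, 15, Eve), (Zephyr, 37, Xia)} with {(Alpha, 14, Fay), (Alpha, 17, Ada), (Alpha, 4, Kim), (Beta, 31, Cal), (Beta, 37, Yan), (Echo, 17, Gus), (Gamma, 1, Ada), (Gamma, 24, Hal), (Omega, 26, Mo), (Zephyr, 15, Eve), (Zephyr, 37, Xia)} → {(Alpha, 14, Fay), (Echo, 17, Gus), (Omega, 26, Mo), (Zephyr, 15, Eve), (Zephyr, 37, Xia)}

{(Alpha, 14, Fay), (Echo, 17, Gus), (Omega, 26, Mo), (Zephyr, 15, Eve), (Zephyr, 37, Xia)}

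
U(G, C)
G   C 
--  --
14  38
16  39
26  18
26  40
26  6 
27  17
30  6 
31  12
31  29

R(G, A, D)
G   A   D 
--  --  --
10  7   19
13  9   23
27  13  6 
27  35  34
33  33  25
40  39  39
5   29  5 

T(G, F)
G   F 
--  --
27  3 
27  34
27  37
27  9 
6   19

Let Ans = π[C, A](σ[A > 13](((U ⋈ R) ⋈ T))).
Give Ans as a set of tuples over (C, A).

{(17, 35)}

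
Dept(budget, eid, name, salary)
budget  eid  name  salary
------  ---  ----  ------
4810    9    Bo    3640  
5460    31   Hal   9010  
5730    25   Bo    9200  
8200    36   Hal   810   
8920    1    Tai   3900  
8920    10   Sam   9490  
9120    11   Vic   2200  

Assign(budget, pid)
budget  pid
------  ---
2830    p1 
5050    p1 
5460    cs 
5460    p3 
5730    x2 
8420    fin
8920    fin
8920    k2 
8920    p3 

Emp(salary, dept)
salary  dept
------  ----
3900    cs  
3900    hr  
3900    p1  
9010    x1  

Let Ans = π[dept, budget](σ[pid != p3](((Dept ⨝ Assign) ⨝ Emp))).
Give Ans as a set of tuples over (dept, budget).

{(cs, 8920), (hr, 8920), (p1, 8920), (x1, 5460)}

Dept ⋈ Assign (natural join on budget): {(5460, 31, Hal, 9010, cs), (5460, 31, Hal, 9010, p3), (5730, 25, Bo, 9200, x2), (8920, 1, Tai, 3900, fin), (8920, 1, Tai, 3900, k2), (8920, 1, Tai, 3900, p3), (8920, 10, Sam, 9490, fin), (8920, 10, Sam, 9490, k2), (8920, 10, Sam, 9490, p3)}
(Dept ⨝ Assign) ⋈ Emp (natural join on salary): {(5460, 31, Hal, 9010, cs, x1), (5460, 31, Hal, 9010, p3, x1), (8920, 1, Tai, 3900, fin, cs), (8920, 1, Tai, 3900, fin, hr), (8920, 1, Tai, 3900, fin, p1), (8920, 1, Tai, 3900, k2, cs), (8920, 1, Tai, 3900, k2, hr), (8920, 1, Tai, 3900, k2, p1), (8920, 1, Tai, 3900, p3, cs), (8920, 1, Tai, 3900, p3, hr), (8920, 1, Tai, 3900, p3, p1)}
Selection pid != p3: {(5460, 31, Hal, 9010, cs, x1), (8920, 1, Tai, 3900, fin, cs), (8920, 1, Tai, 3900, fin, hr), (8920, 1, Tai, 3900, fin, p1), (8920, 1, Tai, 3900, k2, cs), (8920, 1, Tai, 3900, k2, hr), (8920, 1, Tai, 3900, k2, p1)}
Keep only column(s) dept, budget (3 duplicate(s) eliminated): {(cs, 8920), (hr, 8920), (p1, 8920), (x1, 5460)}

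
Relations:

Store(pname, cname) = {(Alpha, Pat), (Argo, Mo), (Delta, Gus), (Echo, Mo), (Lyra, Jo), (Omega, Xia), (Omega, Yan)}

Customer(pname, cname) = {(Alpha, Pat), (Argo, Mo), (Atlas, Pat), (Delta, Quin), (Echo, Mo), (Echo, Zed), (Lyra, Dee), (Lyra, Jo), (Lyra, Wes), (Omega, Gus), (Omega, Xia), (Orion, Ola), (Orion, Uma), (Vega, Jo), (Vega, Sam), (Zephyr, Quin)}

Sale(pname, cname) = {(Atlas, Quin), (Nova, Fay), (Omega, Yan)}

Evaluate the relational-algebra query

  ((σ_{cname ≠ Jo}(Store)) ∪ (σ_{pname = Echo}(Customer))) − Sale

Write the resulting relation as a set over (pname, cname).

{(Alpha, Pat), (Argo, Mo), (Delta, Gus), (Echo, Mo), (Echo, Zed), (Omega, Xia)}

Filtering on cname ≠ Jo leaves {(Alpha, Pat), (Argo, Mo), (Delta, Gus), (Echo, Mo), (Omega, Xia), (Omega, Yan)}.
Filtering on pname = Echo leaves {(Echo, Mo), (Echo, Zed)}.
Set union of the two operands is {(Alpha, Pat), (Argo, Mo), (Delta, Gus), (Echo, Mo), (Echo, Zed), (Omega, Xia), (Omega, Yan)}.
Set difference of the two operands is {(Alpha, Pat), (Argo, Mo), (Delta, Gus), (Echo, Mo), (Echo, Zed), (Omega, Xia)}.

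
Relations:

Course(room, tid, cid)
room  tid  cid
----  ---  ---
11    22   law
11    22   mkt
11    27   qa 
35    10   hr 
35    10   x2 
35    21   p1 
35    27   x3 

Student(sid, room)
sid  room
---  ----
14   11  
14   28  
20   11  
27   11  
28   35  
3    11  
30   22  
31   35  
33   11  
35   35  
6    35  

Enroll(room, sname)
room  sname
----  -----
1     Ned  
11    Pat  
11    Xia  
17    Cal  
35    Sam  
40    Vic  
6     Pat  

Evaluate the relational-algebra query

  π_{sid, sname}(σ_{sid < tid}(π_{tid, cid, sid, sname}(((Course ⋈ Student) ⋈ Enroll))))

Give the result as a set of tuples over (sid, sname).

Joining Course and Student on room yields {(11, 22, law, 14), (11, 22, law, 20), (11, 22, law, 27), (11, 22, law, 3), (11, 22, law, 33), (11, 22, mkt, 14), (11, 22, mkt, 20), (11, 22, mkt, 27), (11, 22, mkt, 3), (11, 22, mkt, 33), (11, 27, qa, 14), (11, 27, qa, 20), (11, 27, qa, 27), (11, 27, qa, 3), (11, 27, qa, 33), (35, 10, hr, 28), (35, 10, hr, 31), (35, 10, hr, 35), (35, 10, hr, 6), (35, 10, x2, 28), (35, 10, x2, 31), (35, 10, x2, 35), (35, 10, x2, 6), (35, 21, p1, 28), (35, 21, p1, 31), (35, 21, p1, 35), (35, 21, p1, 6), (35, 27, x3, 28), (35, 27, x3, 31), (35, 27, x3, 35), (35, 27, x3, 6)}.
Joining (Course ⋈ Student) and Enroll on room yields {(11, 22, law, 14, Pat), (11, 22, law, 14, Xia), (11, 22, law, 20, Pat), (11, 22, law, 20, Xia), (11, 22, law, 27, Pat), (11, 22, law, 27, Xia), (11, 22, law, 3, Pat), (11, 22, law, 3, Xia), (11, 22, law, 33, Pat), (11, 22, law, 33, Xia), (11, 22, mkt, 14, Pat), (11, 22, mkt, 14, Xia), (11, 22, mkt, 20, Pat), (11, 22, mkt, 20, Xia), (11, 22, mkt, 27, Pat), (11, 22, mkt, 27, Xia), (11, 22, mkt, 3, Pat), (11, 22, mkt, 3, Xia), (11, 22, mkt, 33, Pat), (11, 22, mkt, 33, Xia), (11, 27, qa, 14, Pat), (11, 27, qa, 14, Xia), (11, 27, qa, 20, Pat), (11, 27, qa, 20, Xia), (11, 27, qa, 27, Pat), (11, 27, qa, 27, Xia), (11, 27, qa, 3, Pat), (11, 27, qa, 3, Xia), (11, 27, qa, 33, Pat), (11, 27, qa, 33, Xia), (35, 10, hr, 28, Sam), (35, 10, hr, 31, Sam), (35, 10, hr, 35, Sam), (35, 10, hr, 6, Sam), (35, 10, x2, 28, Sam), (35, 10, x2, 31, Sam), (35, 10, x2, 35, Sam), (35, 10, x2, 6, Sam), (35, 21, p1, 28, Sam), (35, 21, p1, 31, Sam), (35, 21, p1, 35, Sam), (35, 21, p1, 6, Sam), (35, 27, x3, 28, Sam), (35, 27, x3, 31, Sam), (35, 27, x3, 35, Sam), (35, 27, x3, 6, Sam)}.
π[tid, cid, sid, sname]: project onto (tid, cid, sid, sname) → {(10, hr, 28, Sam), (10, hr, 31, Sam), (10, hr, 35, Sam), (10, hr, 6, Sam), (10, x2, 28, Sam), (10, x2, 31, Sam), (10, x2, 35, Sam), (10, x2, 6, Sam), (21, p1, 28, Sam), (21, p1, 31, Sam), (21, p1, 35, Sam), (21, p1, 6, Sam), (22, law, 14, Pat), (22, law, 14, Xia), (22, law, 20, Pat), (22, law, 20, Xia), (22, law, 27, Pat), (22, law, 27, Xia), (22, law, 3, Pat), (22, law, 3, Xia), (22, law, 33, Pat), (22, law, 33, Xia), (22, mkt, 14, Pat), (22, mkt, 14, Xia), (22, mkt, 20, Pat), (22, mkt, 20, Xia), (22, mkt, 27, Pat), (22, mkt, 27, Xia), (22, mkt, 3, Pat), (22, mkt, 3, Xia), (22, mkt, 33, Pat), (22, mkt, 33, Xia), (27, qa, 14, Pat), (27, qa, 14, Xia), (27, qa, 20, Pat), (27, qa, 20, Xia), (27, qa, 27, Pat), (27, qa, 27, Xia), (27, qa, 3, Pat), (27, qa, 3, Xia), (27, qa, 33, Pat), (27, qa, 33, Xia), (27, x3, 28, Sam), (27, x3, 31, Sam), (27, x3, 35, Sam), (27, x3, 6, Sam)}
Filtering on sid < tid leaves {(10, hr, 6, Sam), (10, x2, 6, Sam), (21, p1, 6, Sam), (22, law, 14, Pat), (22, law, 14, Xia), (22, law, 20, Pat), (22, law, 20, Xia), (22, law, 3, Pat), (22, law, 3, Xia), (22, mkt, 14, Pat), (22, mkt, 14, Xia), (22, mkt, 20, Pat), (22, mkt, 20, Xia), (22, mkt, 3, Pat), (22, mkt, 3, Xia), (27, qa, 14, Pat), (27, qa, 14, Xia), (27, qa, 20, Pat), (27, qa, 20, Xia), (27, qa, 3, Pat), (27, qa, 3, Xia), (27, x3, 6, Sam)}.
π[sid, sname]: project onto (sid, sname) (15 duplicate(s) eliminated) → {(14, Pat), (14, Xia), (20, Pat), (20, Xia), (3, Pat), (3, Xia), (6, Sam)}

{(14, Pat), (14, Xia), (20, Pat), (20, Xia), (3, Pat), (3, Xia), (6, Sam)}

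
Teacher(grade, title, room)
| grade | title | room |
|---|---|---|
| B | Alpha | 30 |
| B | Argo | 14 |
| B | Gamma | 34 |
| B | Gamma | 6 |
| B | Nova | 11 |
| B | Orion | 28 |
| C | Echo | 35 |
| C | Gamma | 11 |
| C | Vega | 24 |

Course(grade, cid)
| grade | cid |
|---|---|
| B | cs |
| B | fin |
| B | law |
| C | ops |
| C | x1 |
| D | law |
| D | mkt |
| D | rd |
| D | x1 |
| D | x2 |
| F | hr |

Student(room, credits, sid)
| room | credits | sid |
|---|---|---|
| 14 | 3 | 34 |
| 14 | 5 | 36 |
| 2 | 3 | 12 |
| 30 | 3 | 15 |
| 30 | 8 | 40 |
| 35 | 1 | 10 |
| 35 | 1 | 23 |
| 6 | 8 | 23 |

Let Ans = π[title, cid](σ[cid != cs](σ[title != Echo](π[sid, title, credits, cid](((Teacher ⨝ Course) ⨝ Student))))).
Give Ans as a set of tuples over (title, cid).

{(Alpha, fin), (Alpha, law), (Argo, fin), (Argo, law), (Gamma, fin), (Gamma, law)}

Joining Teacher and Course on grade yields {(B, Alpha, 30, cs), (B, Alpha, 30, fin), (B, Alpha, 30, law), (B, Argo, 14, cs), (B, Argo, 14, fin), (B, Argo, 14, law), (B, Gamma, 34, cs), (B, Gamma, 34, fin), (B, Gamma, 34, law), (B, Gamma, 6, cs), (B, Gamma, 6, fin), (B, Gamma, 6, law), (B, Nova, 11, cs), (B, Nova, 11, fin), (B, Nova, 11, law), (B, Orion, 28, cs), (B, Orion, 28, fin), (B, Orion, 28, law), (C, Echo, 35, ops), (C, Echo, 35, x1), (C, Gamma, 11, ops), (C, Gamma, 11, x1), (C, Vega, 24, ops), (C, Vega, 24, x1)}.
Joining (Teacher ⨝ Course) and Student on room yields {(B, Alpha, 30, cs, 3, 15), (B, Alpha, 30, cs, 8, 40), (B, Alpha, 30, fin, 3, 15), (B, Alpha, 30, fin, 8, 40), (B, Alpha, 30, law, 3, 15), (B, Alpha, 30, law, 8, 40), (B, Argo, 14, cs, 3, 34), (B, Argo, 14, cs, 5, 36), (B, Argo, 14, fin, 3, 34), (B, Argo, 14, fin, 5, 36), (B, Argo, 14, law, 3, 34), (B, Argo, 14, law, 5, 36), (B, Gamma, 6, cs, 8, 23), (B, Gamma, 6, fin, 8, 23), (B, Gamma, 6, law, 8, 23), (C, Echo, 35, ops, 1, 10), (C, Echo, 35, ops, 1, 23), (C, Echo, 35, x1, 1, 10), (C, Echo, 35, x1, 1, 23)}.
Keep only column(s) sid, title, credits, cid: {(10, Echo, 1, ops), (10, Echo, 1, x1), (15, Alpha, 3, cs), (15, Alpha, 3, fin), (15, Alpha, 3, law), (23, Echo, 1, ops), (23, Echo, 1, x1), (23, Gamma, 8, cs), (23, Gamma, 8, fin), (23, Gamma, 8, law), (34, Argo, 3, cs), (34, Argo, 3, fin), (34, Argo, 3, law), (36, Argo, 5, cs), (36, Argo, 5, fin), (36, Argo, 5, law), (40, Alpha, 8, cs), (40, Alpha, 8, fin), (40, Alpha, 8, law)}
Apply σ_{title != Echo}; surviving tuples: {(15, Alpha, 3, cs), (15, Alpha, 3, fin), (15, Alpha, 3, law), (23, Gamma, 8, cs), (23, Gamma, 8, fin), (23, Gamma, 8, law), (34, Argo, 3, cs), (34, Argo, 3, fin), (34, Argo, 3, law), (36, Argo, 5, cs), (36, Argo, 5, fin), (36, Argo, 5, law), (40, Alpha, 8, cs), (40, Alpha, 8, fin), (40, Alpha, 8, law)}
Apply σ_{cid != cs}; surviving tuples: {(15, Alpha, 3, fin), (15, Alpha, 3, law), (23, Gamma, 8, fin), (23, Gamma, 8, law), (34, Argo, 3, fin), (34, Argo, 3, law), (36, Argo, 5, fin), (36, Argo, 5, law), (40, Alpha, 8, fin), (40, Alpha, 8, law)}
Keep only column(s) title, cid (4 duplicate(s) eliminated): {(Alpha, fin), (Alpha, law), (Argo, fin), (Argo, law), (Gamma, fin), (Gamma, law)}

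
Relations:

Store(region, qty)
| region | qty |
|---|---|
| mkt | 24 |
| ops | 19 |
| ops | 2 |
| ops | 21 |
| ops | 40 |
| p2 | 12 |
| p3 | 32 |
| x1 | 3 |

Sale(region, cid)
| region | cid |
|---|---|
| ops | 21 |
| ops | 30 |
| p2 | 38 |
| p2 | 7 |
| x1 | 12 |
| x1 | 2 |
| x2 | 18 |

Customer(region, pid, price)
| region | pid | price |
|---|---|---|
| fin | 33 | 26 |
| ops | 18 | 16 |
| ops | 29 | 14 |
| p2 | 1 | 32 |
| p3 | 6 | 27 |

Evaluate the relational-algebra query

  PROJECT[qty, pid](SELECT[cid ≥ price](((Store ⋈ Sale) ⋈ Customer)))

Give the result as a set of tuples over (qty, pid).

Natural join on region: {(ops, 19, 21), (ops, 19, 30), (ops, 2, 21), (ops, 2, 30), (ops, 21, 21), (ops, 21, 30), (ops, 40, 21), (ops, 40, 30), (p2, 12, 38), (p2, 12, 7), (x1, 3, 12), (x1, 3, 2)}
Natural join on region: {(ops, 19, 21, 18, 16), (ops, 19, 21, 29, 14), (ops, 19, 30, 18, 16), (ops, 19, 30, 29, 14), (ops, 2, 21, 18, 16), (ops, 2, 21, 29, 14), (ops, 2, 30, 18, 16), (ops, 2, 30, 29, 14), (ops, 21, 21, 18, 16), (ops, 21, 21, 29, 14), (ops, 21, 30, 18, 16), (ops, 21, 30, 29, 14), (ops, 40, 21, 18, 16), (ops, 40, 21, 29, 14), (ops, 40, 30, 18, 16), (ops, 40, 30, 29, 14), (p2, 12, 38, 1, 32), (p2, 12, 7, 1, 32)}
Filtering on cid ≥ price leaves {(ops, 19, 21, 18, 16), (ops, 19, 21, 29, 14), (ops, 19, 30, 18, 16), (ops, 19, 30, 29, 14), (ops, 2, 21, 18, 16), (ops, 2, 21, 29, 14), (ops, 2, 30, 18, 16), (ops, 2, 30, 29, 14), (ops, 21, 21, 18, 16), (ops, 21, 21, 29, 14), (ops, 21, 30, 18, 16), (ops, 21, 30, 29, 14), (ops, 40, 21, 18, 16), (ops, 40, 21, 29, 14), (ops, 40, 30, 18, 16), (ops, 40, 30, 29, 14), (p2, 12, 38, 1, 32)}.
Keep only column(s) qty, pid (8 duplicate(s) eliminated): {(12, 1), (19, 18), (19, 29), (2, 18), (2, 29), (21, 18), (21, 29), (40, 18), (40, 29)}

{(12, 1), (19, 18), (19, 29), (2, 18), (2, 29), (21, 18), (21, 29), (40, 18), (40, 29)}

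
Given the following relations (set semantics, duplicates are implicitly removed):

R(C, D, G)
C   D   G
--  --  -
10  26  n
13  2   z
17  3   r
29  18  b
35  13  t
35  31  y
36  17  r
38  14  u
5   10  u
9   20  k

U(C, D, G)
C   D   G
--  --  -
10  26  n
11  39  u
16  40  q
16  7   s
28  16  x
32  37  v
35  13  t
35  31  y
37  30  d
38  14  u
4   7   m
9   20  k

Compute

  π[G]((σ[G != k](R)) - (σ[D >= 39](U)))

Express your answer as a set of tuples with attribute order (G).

Filtering on G != k leaves {(10, 26, n), (13, 2, z), (17, 3, r), (29, 18, b), (35, 13, t), (35, 31, y), (36, 17, r), (38, 14, u), (5, 10, u)}.
Filtering on D >= 39 leaves {(11, 39, u), (16, 40, q)}.
Set difference of the two operands is {(10, 26, n), (13, 2, z), (17, 3, r), (29, 18, b), (35, 13, t), (35, 31, y), (36, 17, r), (38, 14, u), (5, 10, u)}.
π[G]: project onto (G) (2 duplicate(s) eliminated) → {b, n, r, t, u, y, z}

{b, n, r, t, u, y, z}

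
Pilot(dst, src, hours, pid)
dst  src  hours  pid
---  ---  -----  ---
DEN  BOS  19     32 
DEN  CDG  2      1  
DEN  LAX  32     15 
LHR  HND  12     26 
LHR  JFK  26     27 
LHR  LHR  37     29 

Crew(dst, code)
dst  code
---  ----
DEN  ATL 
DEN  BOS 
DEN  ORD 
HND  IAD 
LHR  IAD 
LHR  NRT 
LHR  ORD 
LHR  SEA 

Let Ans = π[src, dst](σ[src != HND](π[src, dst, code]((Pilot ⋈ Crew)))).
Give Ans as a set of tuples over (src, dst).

Natural join on dst: {(DEN, BOS, 19, 32, ATL), (DEN, BOS, 19, 32, BOS), (DEN, BOS, 19, 32, ORD), (DEN, CDG, 2, 1, ATL), (DEN, CDG, 2, 1, BOS), (DEN, CDG, 2, 1, ORD), (DEN, LAX, 32, 15, ATL), (DEN, LAX, 32, 15, BOS), (DEN, LAX, 32, 15, ORD), (LHR, HND, 12, 26, IAD), (LHR, HND, 12, 26, NRT), (LHR, HND, 12, 26, ORD), (LHR, HND, 12, 26, SEA), (LHR, JFK, 26, 27, IAD), (LHR, JFK, 26, 27, NRT), (LHR, JFK, 26, 27, ORD), (LHR, JFK, 26, 27, SEA), (LHR, LHR, 37, 29, IAD), (LHR, LHR, 37, 29, NRT), (LHR, LHR, 37, 29, ORD), (LHR, LHR, 37, 29, SEA)}
π[src, dst, code]: project onto (src, dst, code) → {(BOS, DEN, ATL), (BOS, DEN, BOS), (BOS, DEN, ORD), (CDG, DEN, ATL), (CDG, DEN, BOS), (CDG, DEN, ORD), (HND, LHR, IAD), (HND, LHR, NRT), (HND, LHR, ORD), (HND, LHR, SEA), (JFK, LHR, IAD), (JFK, LHR, NRT), (JFK, LHR, ORD), (JFK, LHR, SEA), (LAX, DEN, ATL), (LAX, DEN, BOS), (LAX, DEN, ORD), (LHR, LHR, IAD), (LHR, LHR, NRT), (LHR, LHR, ORD), (LHR, LHR, SEA)}
Filtering on src != HND leaves {(BOS, DEN, ATL), (BOS, DEN, BOS), (BOS, DEN, ORD), (CDG, DEN, ATL), (CDG, DEN, BOS), (CDG, DEN, ORD), (JFK, LHR, IAD), (JFK, LHR, NRT), (JFK, LHR, ORD), (JFK, LHR, SEA), (LAX, DEN, ATL), (LAX, DEN, BOS), (LAX, DEN, ORD), (LHR, LHR, IAD), (LHR, LHR, NRT), (LHR, LHR, ORD), (LHR, LHR, SEA)}.
π[src, dst]: project onto (src, dst) (12 duplicate(s) eliminated) → {(BOS, DEN), (CDG, DEN), (JFK, LHR), (LAX, DEN), (LHR, LHR)}

{(BOS, DEN), (CDG, DEN), (JFK, LHR), (LAX, DEN), (LHR, LHR)}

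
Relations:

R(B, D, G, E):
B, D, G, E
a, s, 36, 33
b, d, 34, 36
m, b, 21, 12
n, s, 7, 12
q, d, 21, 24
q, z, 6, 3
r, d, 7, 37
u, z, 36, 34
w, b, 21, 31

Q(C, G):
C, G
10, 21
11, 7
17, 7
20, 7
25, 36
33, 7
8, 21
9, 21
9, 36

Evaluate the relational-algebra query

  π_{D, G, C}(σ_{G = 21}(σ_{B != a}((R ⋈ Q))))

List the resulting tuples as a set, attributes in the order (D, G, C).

{(b, 21, 10), (b, 21, 8), (b, 21, 9), (d, 21, 10), (d, 21, 8), (d, 21, 9)}

Natural join on G: {(a, s, 36, 33, 25), (a, s, 36, 33, 9), (m, b, 21, 12, 10), (m, b, 21, 12, 8), (m, b, 21, 12, 9), (n, s, 7, 12, 11), (n, s, 7, 12, 17), (n, s, 7, 12, 20), (n, s, 7, 12, 33), (q, d, 21, 24, 10), (q, d, 21, 24, 8), (q, d, 21, 24, 9), (r, d, 7, 37, 11), (r, d, 7, 37, 17), (r, d, 7, 37, 20), (r, d, 7, 37, 33), (u, z, 36, 34, 25), (u, z, 36, 34, 9), (w, b, 21, 31, 10), (w, b, 21, 31, 8), (w, b, 21, 31, 9)}
Filtering on B != a leaves {(m, b, 21, 12, 10), (m, b, 21, 12, 8), (m, b, 21, 12, 9), (n, s, 7, 12, 11), (n, s, 7, 12, 17), (n, s, 7, 12, 20), (n, s, 7, 12, 33), (q, d, 21, 24, 10), (q, d, 21, 24, 8), (q, d, 21, 24, 9), (r, d, 7, 37, 11), (r, d, 7, 37, 17), (r, d, 7, 37, 20), (r, d, 7, 37, 33), (u, z, 36, 34, 25), (u, z, 36, 34, 9), (w, b, 21, 31, 10), (w, b, 21, 31, 8), (w, b, 21, 31, 9)}.
Filtering on G = 21 leaves {(m, b, 21, 12, 10), (m, b, 21, 12, 8), (m, b, 21, 12, 9), (q, d, 21, 24, 10), (q, d, 21, 24, 8), (q, d, 21, 24, 9), (w, b, 21, 31, 10), (w, b, 21, 31, 8), (w, b, 21, 31, 9)}.
π[D, G, C]: project onto (D, G, C) (3 duplicate(s) eliminated) → {(b, 21, 10), (b, 21, 8), (b, 21, 9), (d, 21, 10), (d, 21, 8), (d, 21, 9)}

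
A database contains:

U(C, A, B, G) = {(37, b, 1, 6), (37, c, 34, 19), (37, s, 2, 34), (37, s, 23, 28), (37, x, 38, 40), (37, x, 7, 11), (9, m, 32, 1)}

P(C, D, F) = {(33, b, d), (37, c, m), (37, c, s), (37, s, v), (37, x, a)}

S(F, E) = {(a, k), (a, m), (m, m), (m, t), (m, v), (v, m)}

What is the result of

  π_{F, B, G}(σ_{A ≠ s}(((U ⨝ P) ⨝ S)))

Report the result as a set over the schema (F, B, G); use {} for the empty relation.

{(a, 1, 6), (a, 34, 19), (a, 38, 40), (a, 7, 11), (m, 1, 6), (m, 34, 19), (m, 38, 40), (m, 7, 11), (v, 1, 6), (v, 34, 19), (v, 38, 40), (v, 7, 11)}

Natural join on C: {(37, b, 1, 6, c, m), (37, b, 1, 6, c, s), (37, b, 1, 6, s, v), (37, b, 1, 6, x, a), (37, c, 34, 19, c, m), (37, c, 34, 19, c, s), (37, c, 34, 19, s, v), (37, c, 34, 19, x, a), (37, s, 2, 34, c, m), (37, s, 2, 34, c, s), (37, s, 2, 34, s, v), (37, s, 2, 34, x, a), (37, s, 23, 28, c, m), (37, s, 23, 28, c, s), (37, s, 23, 28, s, v), (37, s, 23, 28, x, a), (37, x, 38, 40, c, m), (37, x, 38, 40, c, s), (37, x, 38, 40, s, v), (37, x, 38, 40, x, a), (37, x, 7, 11, c, m), (37, x, 7, 11, c, s), (37, x, 7, 11, s, v), (37, x, 7, 11, x, a)}
Natural join on F: {(37, b, 1, 6, c, m, m), (37, b, 1, 6, c, m, t), (37, b, 1, 6, c, m, v), (37, b, 1, 6, s, v, m), (37, b, 1, 6, x, a, k), (37, b, 1, 6, x, a, m), (37, c, 34, 19, c, m, m), (37, c, 34, 19, c, m, t), (37, c, 34, 19, c, m, v), (37, c, 34, 19, s, v, m), (37, c, 34, 19, x, a, k), (37, c, 34, 19, x, a, m), (37, s, 2, 34, c, m, m), (37, s, 2, 34, c, m, t), (37, s, 2, 34, c, m, v), (37, s, 2, 34, s, v, m), (37, s, 2, 34, x, a, k), (37, s, 2, 34, x, a, m), (37, s, 23, 28, c, m, m), (37, s, 23, 28, c, m, t), (37, s, 23, 28, c, m, v), (37, s, 23, 28, s, v, m), (37, s, 23, 28, x, a, k), (37, s, 23, 28, x, a, m), (37, x, 38, 40, c, m, m), (37, x, 38, 40, c, m, t), (37, x, 38, 40, c, m, v), (37, x, 38, 40, s, v, m), (37, x, 38, 40, x, a, k), (37, x, 38, 40, x, a, m), (37, x, 7, 11, c, m, m), (37, x, 7, 11, c, m, t), (37, x, 7, 11, c, m, v), (37, x, 7, 11, s, v, m), (37, x, 7, 11, x, a, k), (37, x, 7, 11, x, a, m)}
σ[A ≠ s]: keep tuples satisfying A ≠ s → {(37, b, 1, 6, c, m, m), (37, b, 1, 6, c, m, t), (37, b, 1, 6, c, m, v), (37, b, 1, 6, s, v, m), (37, b, 1, 6, x, a, k), (37, b, 1, 6, x, a, m), (37, c, 34, 19, c, m, m), (37, c, 34, 19, c, m, t), (37, c, 34, 19, c, m, v), (37, c, 34, 19, s, v, m), (37, c, 34, 19, x, a, k), (37, c, 34, 19, x, a, m), (37, x, 38, 40, c, m, m), (37, x, 38, 40, c, m, t), (37, x, 38, 40, c, m, v), (37, x, 38, 40, s, v, m), (37, x, 38, 40, x, a, k), (37, x, 38, 40, x, a, m), (37, x, 7, 11, c, m, m), (37, x, 7, 11, c, m, t), (37, x, 7, 11, c, m, v), (37, x, 7, 11, s, v, m), (37, x, 7, 11, x, a, k), (37, x, 7, 11, x, a, m)}
π[F, B, G]: project onto (F, B, G) (12 duplicate(s) eliminated) → {(a, 1, 6), (a, 34, 19), (a, 38, 40), (a, 7, 11), (m, 1, 6), (m, 34, 19), (m, 38, 40), (m, 7, 11), (v, 1, 6), (v, 34, 19), (v, 38, 40), (v, 7, 11)}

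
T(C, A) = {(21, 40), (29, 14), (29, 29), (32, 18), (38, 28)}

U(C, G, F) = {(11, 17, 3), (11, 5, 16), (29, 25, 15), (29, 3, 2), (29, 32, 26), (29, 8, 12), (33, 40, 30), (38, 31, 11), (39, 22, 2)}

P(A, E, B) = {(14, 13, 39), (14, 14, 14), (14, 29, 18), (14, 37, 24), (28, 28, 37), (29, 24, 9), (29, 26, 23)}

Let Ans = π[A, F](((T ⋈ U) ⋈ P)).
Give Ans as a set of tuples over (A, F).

T ⋈ U (natural join on C): {(29, 14, 25, 15), (29, 14, 3, 2), (29, 14, 32, 26), (29, 14, 8, 12), (29, 29, 25, 15), (29, 29, 3, 2), (29, 29, 32, 26), (29, 29, 8, 12), (38, 28, 31, 11)}
(T ⋈ U) ⋈ P (natural join on A): {(29, 14, 25, 15, 13, 39), (29, 14, 25, 15, 14, 14), (29, 14, 25, 15, 29, 18), (29, 14, 25, 15, 37, 24), (29, 14, 3, 2, 13, 39), (29, 14, 3, 2, 14, 14), (29, 14, 3, 2, 29, 18), (29, 14, 3, 2, 37, 24), (29, 14, 32, 26, 13, 39), (29, 14, 32, 26, 14, 14), (29, 14, 32, 26, 29, 18), (29, 14, 32, 26, 37, 24), (29, 14, 8, 12, 13, 39), (29, 14, 8, 12, 14, 14), (29, 14, 8, 12, 29, 18), (29, 14, 8, 12, 37, 24), (29, 29, 25, 15, 24, 9), (29, 29, 25, 15, 26, 23), (29, 29, 3, 2, 24, 9), (29, 29, 3, 2, 26, 23), (29, 29, 32, 26, 24, 9), (29, 29, 32, 26, 26, 23), (29, 29, 8, 12, 24, 9), (29, 29, 8, 12, 26, 23), (38, 28, 31, 11, 28, 37)}
Keep only column(s) A, F (16 duplicate(s) eliminated): {(14, 12), (14, 15), (14, 2), (14, 26), (28, 11), (29, 12), (29, 15), (29, 2), (29, 26)}

{(14, 12), (14, 15), (14, 2), (14, 26), (28, 11), (29, 12), (29, 15), (29, 2), (29, 26)}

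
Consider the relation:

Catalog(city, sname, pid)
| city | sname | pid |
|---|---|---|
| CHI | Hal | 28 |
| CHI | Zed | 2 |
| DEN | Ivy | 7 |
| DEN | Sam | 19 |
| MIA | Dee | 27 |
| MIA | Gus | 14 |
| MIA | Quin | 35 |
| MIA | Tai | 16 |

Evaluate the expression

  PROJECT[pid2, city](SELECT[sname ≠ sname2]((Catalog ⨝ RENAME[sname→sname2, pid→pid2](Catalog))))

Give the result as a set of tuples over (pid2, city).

ρ[sname→sname2, pid→pid2]: schema becomes (city, sname2, pid2); tuples unchanged.
Natural join on city: {(CHI, Hal, 28, Hal, 28), (CHI, Hal, 28, Zed, 2), (CHI, Zed, 2, Hal, 28), (CHI, Zed, 2, Zed, 2), (DEN, Ivy, 7, Ivy, 7), (DEN, Ivy, 7, Sam, 19), (DEN, Sam, 19, Ivy, 7), (DEN, Sam, 19, Sam, 19), (MIA, Dee, 27, Dee, 27), (MIA, Dee, 27, Gus, 14), (MIA, Dee, 27, Quin, 35), (MIA, Dee, 27, Tai, 16), (MIA, Gus, 14, Dee, 27), (MIA, Gus, 14, Gus, 14), (MIA, Gus, 14, Quin, 35), (MIA, Gus, 14, Tai, 16), (MIA, Quin, 35, Dee, 27), (MIA, Quin, 35, Gus, 14), (MIA, Quin, 35, Quin, 35), (MIA, Quin, 35, Tai, 16), (MIA, Tai, 16, Dee, 27), (MIA, Tai, 16, Gus, 14), (MIA, Tai, 16, Quin, 35), (MIA, Tai, 16, Tai, 16)}
Selection sname ≠ sname2: {(CHI, Hal, 28, Zed, 2), (CHI, Zed, 2, Hal, 28), (DEN, Ivy, 7, Sam, 19), (DEN, Sam, 19, Ivy, 7), (MIA, Dee, 27, Gus, 14), (MIA, Dee, 27, Quin, 35), (MIA, Dee, 27, Tai, 16), (MIA, Gus, 14, Dee, 27), (MIA, Gus, 14, Quin, 35), (MIA, Gus, 14, Tai, 16), (MIA, Quin, 35, Dee, 27), (MIA, Quin, 35, Gus, 14), (MIA, Quin, 35, Tai, 16), (MIA, Tai, 16, Dee, 27), (MIA, Tai, 16, Gus, 14), (MIA, Tai, 16, Quin, 35)}
Keep only column(s) pid2, city (8 duplicate(s) eliminated): {(14, MIA), (16, MIA), (19, DEN), (2, CHI), (27, MIA), (28, CHI), (35, MIA), (7, DEN)}

{(14, MIA), (16, MIA), (19, DEN), (2, CHI), (27, MIA), (28, CHI), (35, MIA), (7, DEN)}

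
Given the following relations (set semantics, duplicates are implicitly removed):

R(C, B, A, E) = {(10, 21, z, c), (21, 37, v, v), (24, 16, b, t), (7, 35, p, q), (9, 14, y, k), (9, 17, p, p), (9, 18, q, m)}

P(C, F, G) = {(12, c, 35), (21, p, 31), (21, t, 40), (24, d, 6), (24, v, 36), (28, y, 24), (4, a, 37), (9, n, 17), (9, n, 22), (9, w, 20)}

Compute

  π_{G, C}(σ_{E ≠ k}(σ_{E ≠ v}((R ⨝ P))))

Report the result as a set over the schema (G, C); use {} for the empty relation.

Natural join on C: {(21, 37, v, v, p, 31), (21, 37, v, v, t, 40), (24, 16, b, t, d, 6), (24, 16, b, t, v, 36), (9, 14, y, k, n, 17), (9, 14, y, k, n, 22), (9, 14, y, k, w, 20), (9, 17, p, p, n, 17), (9, 17, p, p, n, 22), (9, 17, p, p, w, 20), (9, 18, q, m, n, 17), (9, 18, q, m, n, 22), (9, 18, q, m, w, 20)}
σ[E ≠ v]: keep tuples satisfying E ≠ v → {(24, 16, b, t, d, 6), (24, 16, b, t, v, 36), (9, 14, y, k, n, 17), (9, 14, y, k, n, 22), (9, 14, y, k, w, 20), (9, 17, p, p, n, 17), (9, 17, p, p, n, 22), (9, 17, p, p, w, 20), (9, 18, q, m, n, 17), (9, 18, q, m, n, 22), (9, 18, q, m, w, 20)}
σ[E ≠ k]: keep tuples satisfying E ≠ k → {(24, 16, b, t, d, 6), (24, 16, b, t, v, 36), (9, 17, p, p, n, 17), (9, 17, p, p, n, 22), (9, 17, p, p, w, 20), (9, 18, q, m, n, 17), (9, 18, q, m, n, 22), (9, 18, q, m, w, 20)}
Keep only column(s) G, C (3 duplicate(s) eliminated): {(17, 9), (20, 9), (22, 9), (36, 24), (6, 24)}

{(17, 9), (20, 9), (22, 9), (36, 24), (6, 24)}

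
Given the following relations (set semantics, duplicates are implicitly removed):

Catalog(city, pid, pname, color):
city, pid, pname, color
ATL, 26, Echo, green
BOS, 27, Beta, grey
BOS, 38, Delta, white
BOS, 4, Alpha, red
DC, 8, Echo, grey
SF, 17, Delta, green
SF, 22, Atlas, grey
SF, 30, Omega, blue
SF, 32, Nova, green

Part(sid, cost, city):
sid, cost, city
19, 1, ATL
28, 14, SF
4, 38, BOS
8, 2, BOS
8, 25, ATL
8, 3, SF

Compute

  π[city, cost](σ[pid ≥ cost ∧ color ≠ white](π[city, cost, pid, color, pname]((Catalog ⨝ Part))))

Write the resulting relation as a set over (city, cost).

{(ATL, 1), (ATL, 25), (BOS, 2), (SF, 14), (SF, 3)}

Catalog ⋈ Part (natural join on city): {(ATL, 26, Echo, green, 19, 1), (ATL, 26, Echo, green, 8, 25), (BOS, 27, Beta, grey, 4, 38), (BOS, 27, Beta, grey, 8, 2), (BOS, 38, Delta, white, 4, 38), (BOS, 38, Delta, white, 8, 2), (BOS, 4, Alpha, red, 4, 38), (BOS, 4, Alpha, red, 8, 2), (SF, 17, Delta, green, 28, 14), (SF, 17, Delta, green, 8, 3), (SF, 22, Atlas, grey, 28, 14), (SF, 22, Atlas, grey, 8, 3), (SF, 30, Omega, blue, 28, 14), (SF, 30, Omega, blue, 8, 3), (SF, 32, Nova, green, 28, 14), (SF, 32, Nova, green, 8, 3)}
Projecting to city, cost, pid, color, pname: {(ATL, 1, 26, green, Echo), (ATL, 25, 26, green, Echo), (BOS, 2, 27, grey, Beta), (BOS, 2, 38, white, Delta), (BOS, 2, 4, red, Alpha), (BOS, 38, 27, grey, Beta), (BOS, 38, 38, white, Delta), (BOS, 38, 4, red, Alpha), (SF, 14, 17, green, Delta), (SF, 14, 22, grey, Atlas), (SF, 14, 30, blue, Omega), (SF, 14, 32, green, Nova), (SF, 3, 17, green, Delta), (SF, 3, 22, grey, Atlas), (SF, 3, 30, blue, Omega), (SF, 3, 32, green, Nova)}
Apply σ_{pid ≥ cost ∧ color ≠ white}; surviving tuples: {(ATL, 1, 26, green, Echo), (ATL, 25, 26, green, Echo), (BOS, 2, 27, grey, Beta), (BOS, 2, 4, red, Alpha), (SF, 14, 17, green, Delta), (SF, 14, 22, grey, Atlas), (SF, 14, 30, blue, Omega), (SF, 14, 32, green, Nova), (SF, 3, 17, green, Delta), (SF, 3, 22, grey, Atlas), (SF, 3, 30, blue, Omega), (SF, 3, 32, green, Nova)}
Projecting to city, cost (7 duplicate(s) eliminated): {(ATL, 1), (ATL, 25), (BOS, 2), (SF, 14), (SF, 3)}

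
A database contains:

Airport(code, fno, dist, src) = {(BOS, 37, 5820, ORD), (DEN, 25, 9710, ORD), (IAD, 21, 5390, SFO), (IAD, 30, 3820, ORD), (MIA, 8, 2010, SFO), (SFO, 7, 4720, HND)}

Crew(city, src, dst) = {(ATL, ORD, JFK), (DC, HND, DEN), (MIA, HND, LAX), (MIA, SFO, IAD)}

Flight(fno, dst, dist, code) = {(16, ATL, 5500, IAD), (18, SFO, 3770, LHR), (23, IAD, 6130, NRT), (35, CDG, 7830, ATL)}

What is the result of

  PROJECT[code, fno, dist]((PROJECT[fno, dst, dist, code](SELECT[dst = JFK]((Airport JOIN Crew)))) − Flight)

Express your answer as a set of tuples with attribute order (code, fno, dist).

{(BOS, 37, 5820), (DEN, 25, 9710), (IAD, 30, 3820)}

Airport ⋈ Crew (natural join on src): {(BOS, 37, 5820, ORD, ATL, JFK), (DEN, 25, 9710, ORD, ATL, JFK), (IAD, 21, 5390, SFO, MIA, IAD), (IAD, 30, 3820, ORD, ATL, JFK), (MIA, 8, 2010, SFO, MIA, IAD), (SFO, 7, 4720, HND, DC, DEN), (SFO, 7, 4720, HND, MIA, LAX)}
Apply σ_{dst = JFK}; surviving tuples: {(BOS, 37, 5820, ORD, ATL, JFK), (DEN, 25, 9710, ORD, ATL, JFK), (IAD, 30, 3820, ORD, ATL, JFK)}
π_{fno, dst, dist, code} gives {(25, JFK, 9710, DEN), (30, JFK, 3820, IAD), (37, JFK, 5820, BOS)}.
Difference: {(25, JFK, 9710, DEN), (30, JFK, 3820, IAD), (37, JFK, 5820, BOS)} with {(16, ATL, 5500, IAD), (18, SFO, 3770, LHR), (23, IAD, 6130, NRT), (35, CDG, 7830, ATL)} → {(25, JFK, 9710, DEN), (30, JFK, 3820, IAD), (37, JFK, 5820, BOS)}
π_{code, fno, dist} gives {(BOS, 37, 5820), (DEN, 25, 9710), (IAD, 30, 3820)}.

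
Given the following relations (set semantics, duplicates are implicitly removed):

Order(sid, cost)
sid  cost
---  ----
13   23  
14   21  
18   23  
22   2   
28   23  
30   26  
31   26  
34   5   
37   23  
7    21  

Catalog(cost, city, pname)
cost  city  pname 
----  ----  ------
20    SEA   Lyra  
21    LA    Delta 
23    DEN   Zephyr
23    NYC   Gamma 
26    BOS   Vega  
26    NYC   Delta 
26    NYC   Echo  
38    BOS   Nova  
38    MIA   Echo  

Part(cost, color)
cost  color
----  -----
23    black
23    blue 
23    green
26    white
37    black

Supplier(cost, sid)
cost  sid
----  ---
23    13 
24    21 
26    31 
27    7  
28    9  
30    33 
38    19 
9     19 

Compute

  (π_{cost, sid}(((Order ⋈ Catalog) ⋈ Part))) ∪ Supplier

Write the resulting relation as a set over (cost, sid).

{(23, 13), (23, 18), (23, 28), (23, 37), (24, 21), (26, 30), (26, 31), (27, 7), (28, 9), (30, 33), (38, 19), (9, 19)}

Joining Order and Catalog on cost yields {(13, 23, DEN, Zephyr), (13, 23, NYC, Gamma), (14, 21, LA, Delta), (18, 23, DEN, Zephyr), (18, 23, NYC, Gamma), (28, 23, DEN, Zephyr), (28, 23, NYC, Gamma), (30, 26, BOS, Vega), (30, 26, NYC, Delta), (30, 26, NYC, Echo), (31, 26, BOS, Vega), (31, 26, NYC, Delta), (31, 26, NYC, Echo), (37, 23, DEN, Zephyr), (37, 23, NYC, Gamma), (7, 21, LA, Delta)}.
Joining (Order ⋈ Catalog) and Part on cost yields {(13, 23, DEN, Zephyr, black), (13, 23, DEN, Zephyr, blue), (13, 23, DEN, Zephyr, green), (13, 23, NYC, Gamma, black), (13, 23, NYC, Gamma, blue), (13, 23, NYC, Gamma, green), (18, 23, DEN, Zephyr, black), (18, 23, DEN, Zephyr, blue), (18, 23, DEN, Zephyr, green), (18, 23, NYC, Gamma, black), (18, 23, NYC, Gamma, blue), (18, 23, NYC, Gamma, green), (28, 23, DEN, Zephyr, black), (28, 23, DEN, Zephyr, blue), (28, 23, DEN, Zephyr, green), (28, 23, NYC, Gamma, black), (28, 23, NYC, Gamma, blue), (28, 23, NYC, Gamma, green), (30, 26, BOS, Vega, white), (30, 26, NYC, Delta, white), (30, 26, NYC, Echo, white), (31, 26, BOS, Vega, white), (31, 26, NYC, Delta, white), (31, 26, NYC, Echo, white), (37, 23, DEN, Zephyr, black), (37, 23, DEN, Zephyr, blue), (37, 23, DEN, Zephyr, green), (37, 23, NYC, Gamma, black), (37, 23, NYC, Gamma, blue), (37, 23, NYC, Gamma, green)}.
Keep only column(s) cost, sid (24 duplicate(s) eliminated): {(23, 13), (23, 18), (23, 28), (23, 37), (26, 30), (26, 31)}
Set union of the two operands is {(23, 13), (23, 18), (23, 28), (23, 37), (24, 21), (26, 30), (26, 31), (27, 7), (28, 9), (30, 33), (38, 19), (9, 19)}.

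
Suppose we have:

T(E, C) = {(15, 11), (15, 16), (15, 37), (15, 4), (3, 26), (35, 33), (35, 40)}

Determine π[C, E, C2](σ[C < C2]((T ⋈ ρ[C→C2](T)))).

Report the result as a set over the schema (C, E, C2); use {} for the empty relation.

{(11, 15, 16), (11, 15, 37), (16, 15, 37), (33, 35, 40), (4, 15, 11), (4, 15, 16), (4, 15, 37)}

ρ[C→C2]: schema becomes (E, C2); tuples unchanged.
T ⋈ ρ[C→C2](T) (natural join on E): {(15, 11, 11), (15, 11, 16), (15, 11, 37), (15, 11, 4), (15, 16, 11), (15, 16, 16), (15, 16, 37), (15, 16, 4), (15, 37, 11), (15, 37, 16), (15, 37, 37), (15, 37, 4), (15, 4, 11), (15, 4, 16), (15, 4, 37), (15, 4, 4), (3, 26, 26), (35, 33, 33), (35, 33, 40), (35, 40, 33), (35, 40, 40)}
Apply σ_{C < C2}; surviving tuples: {(15, 11, 16), (15, 11, 37), (15, 16, 37), (15, 4, 11), (15, 4, 16), (15, 4, 37), (35, 33, 40)}
Projecting to C, E, C2: {(11, 15, 16), (11, 15, 37), (16, 15, 37), (33, 35, 40), (4, 15, 11), (4, 15, 16), (4, 15, 37)}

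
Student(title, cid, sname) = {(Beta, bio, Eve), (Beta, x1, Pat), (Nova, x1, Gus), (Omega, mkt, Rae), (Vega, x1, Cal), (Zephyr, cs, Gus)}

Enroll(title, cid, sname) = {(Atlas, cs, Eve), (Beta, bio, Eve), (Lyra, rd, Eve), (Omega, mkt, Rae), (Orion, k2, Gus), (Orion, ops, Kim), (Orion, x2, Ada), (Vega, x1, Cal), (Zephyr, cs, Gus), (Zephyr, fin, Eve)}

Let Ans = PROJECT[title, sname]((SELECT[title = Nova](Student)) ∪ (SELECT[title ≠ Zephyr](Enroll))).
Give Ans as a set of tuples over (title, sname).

σ[title = Nova]: keep tuples satisfying title = Nova → {(Nova, x1, Gus)}
σ[title ≠ Zephyr]: keep tuples satisfying title ≠ Zephyr → {(Atlas, cs, Eve), (Beta, bio, Eve), (Lyra, rd, Eve), (Omega, mkt, Rae), (Orion, k2, Gus), (Orion, ops, Kim), (Orion, x2, Ada), (Vega, x1, Cal)}
Taking the union: {(Atlas, cs, Eve), (Beta, bio, Eve), (Lyra, rd, Eve), (Nova, x1, Gus), (Omega, mkt, Rae), (Orion, k2, Gus), (Orion, ops, Kim), (Orion, x2, Ada), (Vega, x1, Cal)}
π_{title, sname} gives {(Atlas, Eve), (Beta, Eve), (Lyra, Eve), (Nova, Gus), (Omega, Rae), (Orion, Ada), (Orion, Gus), (Orion, Kim), (Vega, Cal)}.

{(Atlas, Eve), (Beta, Eve), (Lyra, Eve), (Nova, Gus), (Omega, Rae), (Orion, Ada), (Orion, Gus), (Orion, Kim), (Vega, Cal)}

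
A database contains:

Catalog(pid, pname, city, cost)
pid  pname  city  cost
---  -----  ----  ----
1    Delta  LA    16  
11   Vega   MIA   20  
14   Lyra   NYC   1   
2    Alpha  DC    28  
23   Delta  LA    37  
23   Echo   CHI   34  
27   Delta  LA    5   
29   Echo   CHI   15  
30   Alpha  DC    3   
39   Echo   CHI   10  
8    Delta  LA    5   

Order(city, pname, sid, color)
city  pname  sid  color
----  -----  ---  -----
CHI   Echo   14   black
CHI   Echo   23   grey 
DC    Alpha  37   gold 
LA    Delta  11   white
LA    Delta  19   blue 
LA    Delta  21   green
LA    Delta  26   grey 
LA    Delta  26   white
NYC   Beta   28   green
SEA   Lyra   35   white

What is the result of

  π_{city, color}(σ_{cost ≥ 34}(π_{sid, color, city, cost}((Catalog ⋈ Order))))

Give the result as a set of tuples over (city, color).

{(CHI, black), (CHI, grey), (LA, blue), (LA, green), (LA, grey), (LA, white)}

Catalog ⋈ Order (natural join on pname, city): {(1, Delta, LA, 16, 11, white), (1, Delta, LA, 16, 19, blue), (1, Delta, LA, 16, 21, green), (1, Delta, LA, 16, 26, grey), (1, Delta, LA, 16, 26, white), (2, Alpha, DC, 28, 37, gold), (23, Delta, LA, 37, 11, white), (23, Delta, LA, 37, 19, blue), (23, Delta, LA, 37, 21, green), (23, Delta, LA, 37, 26, grey), (23, Delta, LA, 37, 26, white), (23, Echo, CHI, 34, 14, black), (23, Echo, CHI, 34, 23, grey), (27, Delta, LA, 5, 11, white), (27, Delta, LA, 5, 19, blue), (27, Delta, LA, 5, 21, green), (27, Delta, LA, 5, 26, grey), (27, Delta, LA, 5, 26, white), (29, Echo, CHI, 15, 14, black), (29, Echo, CHI, 15, 23, grey), (30, Alpha, DC, 3, 37, gold), (39, Echo, CHI, 10, 14, black), (39, Echo, CHI, 10, 23, grey), (8, Delta, LA, 5, 11, white), (8, Delta, LA, 5, 19, blue), (8, Delta, LA, 5, 21, green), (8, Delta, LA, 5, 26, grey), (8, Delta, LA, 5, 26, white)}
Projecting to sid, color, city, cost (5 duplicate(s) eliminated): {(11, white, LA, 16), (11, white, LA, 37), (11, white, LA, 5), (14, black, CHI, 10), (14, black, CHI, 15), (14, black, CHI, 34), (19, blue, LA, 16), (19, blue, LA, 37), (19, blue, LA, 5), (21, green, LA, 16), (21, green, LA, 37), (21, green, LA, 5), (23, grey, CHI, 10), (23, grey, CHI, 15), (23, grey, CHI, 34), (26, grey, LA, 16), (26, grey, LA, 37), (26, grey, LA, 5), (26, white, LA, 16), (26, white, LA, 37), (26, white, LA, 5), (37, gold, DC, 28), (37, gold, DC, 3)}
Apply σ_{cost ≥ 34}; surviving tuples: {(11, white, LA, 37), (14, black, CHI, 34), (19, blue, LA, 37), (21, green, LA, 37), (23, grey, CHI, 34), (26, grey, LA, 37), (26, white, LA, 37)}
Projecting to city, color (1 duplicate(s) eliminated): {(CHI, black), (CHI, grey), (LA, blue), (LA, green), (LA, grey), (LA, white)}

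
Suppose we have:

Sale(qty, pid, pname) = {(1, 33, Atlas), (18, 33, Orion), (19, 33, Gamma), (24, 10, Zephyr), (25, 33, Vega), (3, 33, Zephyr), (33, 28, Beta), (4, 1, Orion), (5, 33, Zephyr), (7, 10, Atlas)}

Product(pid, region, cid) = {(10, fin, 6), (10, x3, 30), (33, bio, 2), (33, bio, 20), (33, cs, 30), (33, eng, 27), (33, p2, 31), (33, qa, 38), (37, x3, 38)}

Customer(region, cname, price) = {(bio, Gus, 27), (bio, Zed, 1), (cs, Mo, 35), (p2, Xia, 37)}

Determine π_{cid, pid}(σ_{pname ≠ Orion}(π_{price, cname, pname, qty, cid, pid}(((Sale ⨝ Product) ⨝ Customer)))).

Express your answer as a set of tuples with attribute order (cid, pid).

{(2, 33), (20, 33), (30, 33), (31, 33)}

Sale ⋈ Product (natural join on pid): {(1, 33, Atlas, bio, 2), (1, 33, Atlas, bio, 20), (1, 33, Atlas, cs, 30), (1, 33, Atlas, eng, 27), (1, 33, Atlas, p2, 31), (1, 33, Atlas, qa, 38), (18, 33, Orion, bio, 2), (18, 33, Orion, bio, 20), (18, 33, Orion, cs, 30), (18, 33, Orion, eng, 27), (18, 33, Orion, p2, 31), (18, 33, Orion, qa, 38), (19, 33, Gamma, bio, 2), (19, 33, Gamma, bio, 20), (19, 33, Gamma, cs, 30), (19, 33, Gamma, eng, 27), (19, 33, Gamma, p2, 31), (19, 33, Gamma, qa, 38), (24, 10, Zephyr, fin, 6), (24, 10, Zephyr, x3, 30), (25, 33, Vega, bio, 2), (25, 33, Vega, bio, 20), (25, 33, Vega, cs, 30), (25, 33, Vega, eng, 27), (25, 33, Vega, p2, 31), (25, 33, Vega, qa, 38), (3, 33, Zephyr, bio, 2), (3, 33, Zephyr, bio, 20), (3, 33, Zephyr, cs, 30), (3, 33, Zephyr, eng, 27), (3, 33, Zephyr, p2, 31), (3, 33, Zephyr, qa, 38), (5, 33, Zephyr, bio, 2), (5, 33, Zephyr, bio, 20), (5, 33, Zephyr, cs, 30), (5, 33, Zephyr, eng, 27), (5, 33, Zephyr, p2, 31), (5, 33, Zephyr, qa, 38), (7, 10, Atlas, fin, 6), (7, 10, Atlas, x3, 30)}
(Sale ⨝ Product) ⋈ Customer (natural join on region): {(1, 33, Atlas, bio, 2, Gus, 27), (1, 33, Atlas, bio, 2, Zed, 1), (1, 33, Atlas, bio, 20, Gus, 27), (1, 33, Atlas, bio, 20, Zed, 1), (1, 33, Atlas, cs, 30, Mo, 35), (1, 33, Atlas, p2, 31, Xia, 37), (18, 33, Orion, bio, 2, Gus, 27), (18, 33, Orion, bio, 2, Zed, 1), (18, 33, Orion, bio, 20, Gus, 27), (18, 33, Orion, bio, 20, Zed, 1), (18, 33, Orion, cs, 30, Mo, 35), (18, 33, Orion, p2, 31, Xia, 37), (19, 33, Gamma, bio, 2, Gus, 27), (19, 33, Gamma, bio, 2, Zed, 1), (19, 33, Gamma, bio, 20, Gus, 27), (19, 33, Gamma, bio, 20, Zed, 1), (19, 33, Gamma, cs, 30, Mo, 35), (19, 33, Gamma, p2, 31, Xia, 37), (25, 33, Vega, bio, 2, Gus, 27), (25, 33, Vega, bio, 2, Zed, 1), (25, 33, Vega, bio, 20, Gus, 27), (25, 33, Vega, bio, 20, Zed, 1), (25, 33, Vega, cs, 30, Mo, 35), (25, 33, Vega, p2, 31, Xia, 37), (3, 33, Zephyr, bio, 2, Gus, 27), (3, 33, Zephyr, bio, 2, Zed, 1), (3, 33, Zephyr, bio, 20, Gus, 27), (3, 33, Zephyr, bio, 20, Zed, 1), (3, 33, Zephyr, cs, 30, Mo, 35), (3, 33, Zephyr, p2, 31, Xia, 37), (5, 33, Zephyr, bio, 2, Gus, 27), (5, 33, Zephyr, bio, 2, Zed, 1), (5, 33, Zephyr, bio, 20, Gus, 27), (5, 33, Zephyr, bio, 20, Zed, 1), (5, 33, Zephyr, cs, 30, Mo, 35), (5, 33, Zephyr, p2, 31, Xia, 37)}
Keep only column(s) price, cname, pname, qty, cid, pid: {(1, Zed, Atlas, 1, 2, 33), (1, Zed, Atlas, 1, 20, 33), (1, Zed, Gamma, 19, 2, 33), (1, Zed, Gamma, 19, 20, 33), (1, Zed, Orion, 18, 2, 33), (1, Zed, Orion, 18, 20, 33), (1, Zed, Vega, 25, 2, 33), (1, Zed, Vega, 25, 20, 33), (1, Zed, Zephyr, 3, 2, 33), (1, Zed, Zephyr, 3, 20, 33), (1, Zed, Zephyr, 5, 2, 33), (1, Zed, Zephyr, 5, 20, 33), (27, Gus, Atlas, 1, 2, 33), (27, Gus, Atlas, 1, 20, 33), (27, Gus, Gamma, 19, 2, 33), (27, Gus, Gamma, 19, 20, 33), (27, Gus, Orion, 18, 2, 33), (27, Gus, Orion, 18, 20, 33), (27, Gus, Vega, 25, 2, 33), (27, Gus, Vega, 25, 20, 33), (27, Gus, Zephyr, 3, 2, 33), (27, Gus, Zephyr, 3, 20, 33), (27, Gus, Zephyr, 5, 2, 33), (27, Gus, Zephyr, 5, 20, 33), (35, Mo, Atlas, 1, 30, 33), (35, Mo, Gamma, 19, 30, 33), (35, Mo, Orion, 18, 30, 33), (35, Mo, Vega, 25, 30, 33), (35, Mo, Zephyr, 3, 30, 33), (35, Mo, Zephyr, 5, 30, 33), (37, Xia, Atlas, 1, 31, 33), (37, Xia, Gamma, 19, 31, 33), (37, Xia, Orion, 18, 31, 33), (37, Xia, Vega, 25, 31, 33), (37, Xia, Zephyr, 3, 31, 33), (37, Xia, Zephyr, 5, 31, 33)}
Selection pname ≠ Orion: {(1, Zed, Atlas, 1, 2, 33), (1, Zed, Atlas, 1, 20, 33), (1, Zed, Gamma, 19, 2, 33), (1, Zed, Gamma, 19, 20, 33), (1, Zed, Vega, 25, 2, 33), (1, Zed, Vega, 25, 20, 33), (1, Zed, Zephyr, 3, 2, 33), (1, Zed, Zephyr, 3, 20, 33), (1, Zed, Zephyr, 5, 2, 33), (1, Zed, Zephyr, 5, 20, 33), (27, Gus, Atlas, 1, 2, 33), (27, Gus, Atlas, 1, 20, 33), (27, Gus, Gamma, 19, 2, 33), (27, Gus, Gamma, 19, 20, 33), (27, Gus, Vega, 25, 2, 33), (27, Gus, Vega, 25, 20, 33), (27, Gus, Zephyr, 3, 2, 33), (27, Gus, Zephyr, 3, 20, 33), (27, Gus, Zephyr, 5, 2, 33), (27, Gus, Zephyr, 5, 20, 33), (35, Mo, Atlas, 1, 30, 33), (35, Mo, Gamma, 19, 30, 33), (35, Mo, Vega, 25, 30, 33), (35, Mo, Zephyr, 3, 30, 33), (35, Mo, Zephyr, 5, 30, 33), (37, Xia, Atlas, 1, 31, 33), (37, Xia, Gamma, 19, 31, 33), (37, Xia, Vega, 25, 31, 33), (37, Xia, Zephyr, 3, 31, 33), (37, Xia, Zephyr, 5, 31, 33)}
Keep only column(s) cid, pid (26 duplicate(s) eliminated): {(2, 33), (20, 33), (30, 33), (31, 33)}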